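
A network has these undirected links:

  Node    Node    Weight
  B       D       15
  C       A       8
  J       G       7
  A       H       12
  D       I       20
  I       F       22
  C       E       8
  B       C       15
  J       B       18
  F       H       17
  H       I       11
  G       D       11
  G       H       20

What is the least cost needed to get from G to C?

40

Running Dijkstra from G:
G: 0
J: 7  (via G)
D: 11  (via G)
H: 20  (via G)
B: 25  (via J)
I: 31  (via D)
A: 32  (via H)
F: 37  (via H)
C: 40  (via B)
Shortest route: G–J–B–C = 40.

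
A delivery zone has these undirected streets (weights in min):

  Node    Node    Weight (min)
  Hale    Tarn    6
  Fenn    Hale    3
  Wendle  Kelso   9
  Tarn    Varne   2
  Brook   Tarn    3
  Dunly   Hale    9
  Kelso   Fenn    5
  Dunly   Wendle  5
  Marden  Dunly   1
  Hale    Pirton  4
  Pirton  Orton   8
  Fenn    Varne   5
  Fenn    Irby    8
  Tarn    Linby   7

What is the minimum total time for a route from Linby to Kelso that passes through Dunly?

36 min

Shortest Linby→Dunly: Linby → Tarn → Hale → Dunly = 22
Shortest Dunly→Kelso: Dunly → Wendle → Kelso = 14
Total via Dunly: 22 + 14 = 36 min.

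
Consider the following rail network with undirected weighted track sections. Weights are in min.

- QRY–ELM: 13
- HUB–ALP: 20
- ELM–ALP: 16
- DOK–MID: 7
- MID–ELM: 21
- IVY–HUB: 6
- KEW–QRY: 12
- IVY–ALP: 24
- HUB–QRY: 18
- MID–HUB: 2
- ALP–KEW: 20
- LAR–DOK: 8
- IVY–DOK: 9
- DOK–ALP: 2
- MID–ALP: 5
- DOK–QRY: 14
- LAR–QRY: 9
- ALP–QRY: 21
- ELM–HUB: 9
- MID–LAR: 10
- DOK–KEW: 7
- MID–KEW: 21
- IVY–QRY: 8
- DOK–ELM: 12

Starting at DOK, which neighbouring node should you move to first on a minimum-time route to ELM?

ELM

Enumerating some paths:
DOK–MID–HUB–ELM: 7+2+9 = 18
DOK–ALP–ELM: 2+16 = 18
DOK–ELM: 12 = 12
The minimum is 12 min via DOK–ELM.
So from DOK the first move is to ELM.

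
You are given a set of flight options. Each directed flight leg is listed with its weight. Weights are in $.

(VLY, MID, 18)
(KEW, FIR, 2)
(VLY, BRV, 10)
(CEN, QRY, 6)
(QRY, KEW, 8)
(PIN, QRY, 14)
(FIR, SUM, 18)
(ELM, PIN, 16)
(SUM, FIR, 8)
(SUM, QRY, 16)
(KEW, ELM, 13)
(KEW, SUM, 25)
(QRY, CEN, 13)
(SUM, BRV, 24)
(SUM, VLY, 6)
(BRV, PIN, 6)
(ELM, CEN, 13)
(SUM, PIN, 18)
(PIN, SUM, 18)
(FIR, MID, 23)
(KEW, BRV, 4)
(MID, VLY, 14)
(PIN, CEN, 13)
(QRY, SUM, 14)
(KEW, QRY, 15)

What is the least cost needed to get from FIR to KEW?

Settle nodes by increasing distance from FIR:
FIR: 0
SUM: 18  (via FIR)
MID: 23  (via FIR)
VLY: 24  (via SUM)
BRV: 34  (via VLY)
QRY: 34  (via SUM)
PIN: 36  (via SUM)
KEW: 42  (via QRY)
Shortest route: FIR → SUM → QRY → KEW = $42.

$42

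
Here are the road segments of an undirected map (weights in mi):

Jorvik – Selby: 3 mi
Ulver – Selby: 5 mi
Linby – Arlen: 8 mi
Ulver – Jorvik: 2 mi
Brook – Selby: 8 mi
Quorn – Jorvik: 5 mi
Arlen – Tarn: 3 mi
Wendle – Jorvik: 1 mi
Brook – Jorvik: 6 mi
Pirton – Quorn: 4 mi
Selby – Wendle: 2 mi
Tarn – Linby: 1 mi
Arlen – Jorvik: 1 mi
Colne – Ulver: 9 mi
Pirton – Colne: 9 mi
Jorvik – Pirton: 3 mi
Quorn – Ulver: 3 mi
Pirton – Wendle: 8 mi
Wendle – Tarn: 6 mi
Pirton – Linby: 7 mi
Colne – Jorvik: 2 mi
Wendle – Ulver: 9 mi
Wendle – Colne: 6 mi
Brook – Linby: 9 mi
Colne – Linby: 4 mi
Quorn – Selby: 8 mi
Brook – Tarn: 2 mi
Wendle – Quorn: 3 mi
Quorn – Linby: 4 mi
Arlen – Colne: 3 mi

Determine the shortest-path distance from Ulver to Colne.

4 mi

Candidate routes:
Ulver → Jorvik → Colne: 2+2 = 4
Ulver → Jorvik → Arlen → Colne: 2+1+3 = 6
Cheapest is Ulver → Jorvik → Colne at 4 mi.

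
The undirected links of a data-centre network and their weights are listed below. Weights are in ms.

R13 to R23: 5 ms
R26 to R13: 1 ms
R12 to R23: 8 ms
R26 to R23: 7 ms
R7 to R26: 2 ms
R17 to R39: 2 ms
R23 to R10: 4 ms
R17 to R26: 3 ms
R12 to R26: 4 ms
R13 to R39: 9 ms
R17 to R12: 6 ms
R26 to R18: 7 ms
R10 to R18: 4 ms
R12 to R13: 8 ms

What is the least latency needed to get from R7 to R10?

Running Dijkstra from R7:
R7: 0
R26: 2  (via R7)
R13: 3  (via R26)
R17: 5  (via R26)
R12: 6  (via R26)
R39: 7  (via R17)
R23: 8  (via R13)
R18: 9  (via R26)
R10: 12  (via R23)
Shortest route: R7–R26–R13–R23–R10 = 12 ms.

12 ms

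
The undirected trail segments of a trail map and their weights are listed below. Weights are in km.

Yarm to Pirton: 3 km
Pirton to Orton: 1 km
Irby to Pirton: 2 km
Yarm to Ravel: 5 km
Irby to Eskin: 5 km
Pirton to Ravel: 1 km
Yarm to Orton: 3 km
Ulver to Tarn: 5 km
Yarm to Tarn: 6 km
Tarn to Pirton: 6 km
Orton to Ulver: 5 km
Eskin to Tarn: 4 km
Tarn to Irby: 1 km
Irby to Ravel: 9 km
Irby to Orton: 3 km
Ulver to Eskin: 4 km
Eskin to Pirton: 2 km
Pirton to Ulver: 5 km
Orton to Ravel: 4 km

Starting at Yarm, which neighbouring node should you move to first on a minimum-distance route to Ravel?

Compare a few routes:
Yarm → Ravel: 5 = 5
Yarm → Pirton → Ravel: 3+1 = 4
Yarm → Orton → Pirton → Ravel: 3+1+1 = 5
The minimum is 4 km via Yarm → Pirton → Ravel.
So from Yarm the first move is to Pirton.

Pirton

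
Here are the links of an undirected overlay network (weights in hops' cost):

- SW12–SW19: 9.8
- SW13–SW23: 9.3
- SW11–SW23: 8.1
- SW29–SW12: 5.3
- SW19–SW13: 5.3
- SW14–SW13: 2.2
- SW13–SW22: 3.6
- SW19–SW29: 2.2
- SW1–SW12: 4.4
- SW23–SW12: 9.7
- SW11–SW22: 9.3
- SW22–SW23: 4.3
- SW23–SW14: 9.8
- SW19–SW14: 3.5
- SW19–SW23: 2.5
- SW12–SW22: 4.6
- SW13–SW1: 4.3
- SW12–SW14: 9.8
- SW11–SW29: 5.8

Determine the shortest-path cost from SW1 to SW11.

Running Dijkstra from SW1:
SW1: 0
SW13: 4.3  (via SW1)
SW12: 4.4  (via SW1)
SW14: 6.5  (via SW13)
SW22: 7.9  (via SW13)
SW19: 9.6  (via SW13)
SW29: 9.7  (via SW12)
SW23: 12.1  (via SW19)
SW11: 15.5  (via SW29)
Shortest route: SW1–SW12–SW29–SW11 = 15.5 hops' cost.

15.5 hops' cost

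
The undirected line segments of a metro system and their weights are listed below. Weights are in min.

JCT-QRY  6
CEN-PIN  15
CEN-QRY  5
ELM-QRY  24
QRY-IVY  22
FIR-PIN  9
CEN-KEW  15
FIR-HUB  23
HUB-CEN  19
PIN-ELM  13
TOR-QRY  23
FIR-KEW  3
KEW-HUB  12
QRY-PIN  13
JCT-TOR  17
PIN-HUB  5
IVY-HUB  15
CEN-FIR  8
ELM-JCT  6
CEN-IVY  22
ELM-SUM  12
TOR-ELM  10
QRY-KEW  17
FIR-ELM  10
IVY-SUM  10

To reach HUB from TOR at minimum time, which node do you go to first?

ELM

Candidate routes:
TOR - ELM - FIR - PIN - HUB: 10+10+9+5 = 34
TOR - ELM - PIN - HUB: 10+13+5 = 28
The minimum is 28 min via TOR - ELM - PIN - HUB.
So from TOR the first move is to ELM.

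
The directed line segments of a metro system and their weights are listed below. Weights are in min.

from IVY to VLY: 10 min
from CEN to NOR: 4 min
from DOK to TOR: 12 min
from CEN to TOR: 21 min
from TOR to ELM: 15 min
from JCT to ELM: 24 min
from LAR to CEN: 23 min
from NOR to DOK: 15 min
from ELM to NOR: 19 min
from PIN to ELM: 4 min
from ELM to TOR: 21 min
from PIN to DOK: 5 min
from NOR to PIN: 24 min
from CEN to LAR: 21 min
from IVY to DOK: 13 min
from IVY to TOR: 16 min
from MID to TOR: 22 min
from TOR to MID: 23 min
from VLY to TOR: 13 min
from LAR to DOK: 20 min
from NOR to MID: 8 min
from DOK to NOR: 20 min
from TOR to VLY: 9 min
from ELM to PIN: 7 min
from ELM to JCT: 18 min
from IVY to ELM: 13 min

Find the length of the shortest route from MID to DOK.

Candidate routes:
MID–TOR–ELM–PIN–DOK: 22+15+7+5 = 49
MID–TOR–ELM–NOR–DOK: 22+15+19+15 = 71
Cheapest is MID–TOR–ELM–PIN–DOK at 49 min.

49 min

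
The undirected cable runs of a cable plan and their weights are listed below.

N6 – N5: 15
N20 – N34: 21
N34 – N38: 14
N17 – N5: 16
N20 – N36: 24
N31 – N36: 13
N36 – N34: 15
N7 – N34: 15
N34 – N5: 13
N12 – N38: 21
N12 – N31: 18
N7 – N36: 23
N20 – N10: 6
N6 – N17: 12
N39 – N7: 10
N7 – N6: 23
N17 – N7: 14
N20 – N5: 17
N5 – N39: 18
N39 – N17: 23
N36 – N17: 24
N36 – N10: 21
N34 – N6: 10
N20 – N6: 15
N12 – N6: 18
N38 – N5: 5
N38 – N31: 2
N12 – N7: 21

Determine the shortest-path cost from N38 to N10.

28

Candidate routes:
N38–N5–N6–N20–N10: 5+15+15+6 = 41
N38–N31–N36–N10: 2+13+21 = 36
N38–N5–N20–N10: 5+17+6 = 28
N38–N34–N20–N10: 14+21+6 = 41
The minimum is 28 via N38–N5–N20–N10.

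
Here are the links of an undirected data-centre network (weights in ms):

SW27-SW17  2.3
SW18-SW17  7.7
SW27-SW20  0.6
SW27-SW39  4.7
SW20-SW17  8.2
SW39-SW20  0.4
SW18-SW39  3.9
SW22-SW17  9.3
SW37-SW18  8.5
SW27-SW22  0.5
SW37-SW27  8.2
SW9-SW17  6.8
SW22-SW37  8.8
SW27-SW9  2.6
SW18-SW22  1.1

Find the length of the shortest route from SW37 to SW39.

Enumerating some paths:
SW37–SW22–SW27–SW20–SW39: 8.8+0.5+0.6+0.4 = 10.3
SW37–SW27–SW20–SW39: 8.2+0.6+0.4 = 9.2
The minimum is 9.2 ms via SW37–SW27–SW20–SW39.

9.2 ms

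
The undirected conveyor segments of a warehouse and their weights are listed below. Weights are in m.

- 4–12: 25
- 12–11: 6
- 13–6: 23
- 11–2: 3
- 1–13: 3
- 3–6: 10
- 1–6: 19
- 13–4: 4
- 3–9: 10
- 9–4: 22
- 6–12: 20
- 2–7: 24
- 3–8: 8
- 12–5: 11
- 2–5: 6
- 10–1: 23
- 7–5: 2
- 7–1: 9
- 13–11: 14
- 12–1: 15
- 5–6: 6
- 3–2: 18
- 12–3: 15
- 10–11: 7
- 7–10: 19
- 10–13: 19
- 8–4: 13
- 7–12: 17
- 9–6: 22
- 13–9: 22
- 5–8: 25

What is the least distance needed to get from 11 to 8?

Compare a few routes:
11 → 2 → 5 → 8: 3+6+25 = 34
11 → 13 → 4 → 8: 14+4+13 = 31
11 → 2 → 3 → 8: 3+18+8 = 29
11 → 2 → 5 → 6 → 3 → 8: 3+6+6+10+8 = 33
The minimum is 29 m via 11 → 2 → 3 → 8.

29 m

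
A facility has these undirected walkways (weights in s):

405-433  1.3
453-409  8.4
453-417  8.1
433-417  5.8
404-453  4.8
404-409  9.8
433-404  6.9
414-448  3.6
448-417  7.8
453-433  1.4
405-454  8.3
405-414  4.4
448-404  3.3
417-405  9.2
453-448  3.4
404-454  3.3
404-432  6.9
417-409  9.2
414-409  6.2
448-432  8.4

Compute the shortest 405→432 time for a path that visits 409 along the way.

27.3 s

Best 405 to 409: 405 → 414 → 409 costing 10.6
Best 409 to 432: 409 → 404 → 432 costing 16.7
Total via 409: 10.6 + 16.7 = 27.3 s.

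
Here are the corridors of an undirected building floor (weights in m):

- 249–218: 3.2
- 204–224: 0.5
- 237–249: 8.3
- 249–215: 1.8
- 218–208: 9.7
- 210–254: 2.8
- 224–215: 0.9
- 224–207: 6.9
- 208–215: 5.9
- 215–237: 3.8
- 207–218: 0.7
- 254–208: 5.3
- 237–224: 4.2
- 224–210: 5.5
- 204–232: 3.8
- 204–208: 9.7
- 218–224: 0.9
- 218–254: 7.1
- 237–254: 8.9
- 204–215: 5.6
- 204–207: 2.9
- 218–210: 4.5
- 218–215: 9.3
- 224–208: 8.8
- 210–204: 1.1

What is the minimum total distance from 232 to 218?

5.2 m

Shortest distances from 232:
232: 0
204: 3.8  (via 232)
224: 4.3  (via 204)
210: 4.9  (via 204)
215: 5.2  (via 224)
218: 5.2  (via 224)
Shortest route: 232–204–224–218 = 5.2 m.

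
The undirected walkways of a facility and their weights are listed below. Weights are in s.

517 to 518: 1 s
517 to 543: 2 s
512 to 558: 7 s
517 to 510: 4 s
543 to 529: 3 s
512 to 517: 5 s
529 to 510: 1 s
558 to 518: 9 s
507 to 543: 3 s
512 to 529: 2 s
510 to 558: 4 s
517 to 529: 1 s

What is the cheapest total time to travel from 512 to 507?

8 s

Shortest distances from 512:
512: 0
529: 2  (via 512)
510: 3  (via 529)
517: 3  (via 529)
518: 4  (via 517)
543: 5  (via 529)
558: 7  (via 512)
507: 8  (via 543)
Shortest route: 512–529–543–507 = 8 s.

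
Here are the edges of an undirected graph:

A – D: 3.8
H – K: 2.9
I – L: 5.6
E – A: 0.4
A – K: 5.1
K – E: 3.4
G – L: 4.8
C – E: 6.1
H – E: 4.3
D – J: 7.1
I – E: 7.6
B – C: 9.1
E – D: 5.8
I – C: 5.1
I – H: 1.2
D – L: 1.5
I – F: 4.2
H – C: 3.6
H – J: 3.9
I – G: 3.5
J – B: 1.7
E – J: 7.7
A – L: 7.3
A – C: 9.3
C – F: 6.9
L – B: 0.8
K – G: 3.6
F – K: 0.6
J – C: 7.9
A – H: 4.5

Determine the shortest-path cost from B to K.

8.5

Enumerating some paths:
B - L - D - A - E - K: 0.8+1.5+3.8+0.4+3.4 = 9.9
B - L - G - K: 0.8+4.8+3.6 = 9.2
B - J - H - K: 1.7+3.9+2.9 = 8.5
The minimum is 8.5 via B - J - H - K.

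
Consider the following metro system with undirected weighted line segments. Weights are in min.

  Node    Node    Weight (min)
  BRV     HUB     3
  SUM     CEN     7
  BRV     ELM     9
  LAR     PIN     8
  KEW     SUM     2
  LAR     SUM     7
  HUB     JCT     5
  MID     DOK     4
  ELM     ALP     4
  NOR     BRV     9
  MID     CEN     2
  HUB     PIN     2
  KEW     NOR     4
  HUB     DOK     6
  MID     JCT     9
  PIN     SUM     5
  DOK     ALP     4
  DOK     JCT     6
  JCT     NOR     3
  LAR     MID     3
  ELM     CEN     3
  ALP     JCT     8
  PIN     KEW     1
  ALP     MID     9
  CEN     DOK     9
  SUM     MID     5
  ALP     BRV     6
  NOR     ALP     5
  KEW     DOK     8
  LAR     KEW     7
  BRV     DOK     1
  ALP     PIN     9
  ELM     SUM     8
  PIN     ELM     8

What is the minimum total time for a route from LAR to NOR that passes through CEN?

Best LAR to CEN: LAR → MID → CEN costing 5
Best CEN to NOR: CEN → ELM → ALP → NOR costing 12
Total via CEN: 5 + 12 = 17 min.

17 min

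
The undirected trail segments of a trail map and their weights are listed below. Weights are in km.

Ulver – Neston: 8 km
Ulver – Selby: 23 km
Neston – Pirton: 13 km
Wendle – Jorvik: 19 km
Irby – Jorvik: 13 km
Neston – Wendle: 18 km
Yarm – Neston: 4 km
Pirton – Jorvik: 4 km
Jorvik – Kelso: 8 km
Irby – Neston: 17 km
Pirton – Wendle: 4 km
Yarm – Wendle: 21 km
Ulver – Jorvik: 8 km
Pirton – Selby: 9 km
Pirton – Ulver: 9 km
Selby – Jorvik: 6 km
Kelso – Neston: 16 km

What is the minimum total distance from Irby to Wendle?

21 km

Compare a few routes:
Irby–Jorvik–Selby–Pirton–Wendle: 13+6+9+4 = 32
Irby–Jorvik–Wendle: 13+19 = 32
Irby–Jorvik–Pirton–Wendle: 13+4+4 = 21
The minimum is 21 km via Irby–Jorvik–Pirton–Wendle.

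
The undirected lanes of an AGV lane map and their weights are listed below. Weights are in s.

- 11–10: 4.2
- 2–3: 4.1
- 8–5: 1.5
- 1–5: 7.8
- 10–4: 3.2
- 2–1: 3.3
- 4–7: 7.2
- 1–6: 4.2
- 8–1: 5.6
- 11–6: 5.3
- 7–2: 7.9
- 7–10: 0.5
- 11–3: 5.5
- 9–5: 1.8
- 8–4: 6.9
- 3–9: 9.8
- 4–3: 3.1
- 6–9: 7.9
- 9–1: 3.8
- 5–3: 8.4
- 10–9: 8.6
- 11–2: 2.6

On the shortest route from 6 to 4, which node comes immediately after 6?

11

Enumerating some paths:
6 → 1 → 2 → 3 → 4: 4.2+3.3+4.1+3.1 = 14.7
6 → 11 → 10 → 4: 5.3+4.2+3.2 = 12.7
6 → 11 → 3 → 4: 5.3+5.5+3.1 = 13.9
Cheapest is 6 → 11 → 10 → 4 at 12.7 s.
So from 6 the first move is to 11.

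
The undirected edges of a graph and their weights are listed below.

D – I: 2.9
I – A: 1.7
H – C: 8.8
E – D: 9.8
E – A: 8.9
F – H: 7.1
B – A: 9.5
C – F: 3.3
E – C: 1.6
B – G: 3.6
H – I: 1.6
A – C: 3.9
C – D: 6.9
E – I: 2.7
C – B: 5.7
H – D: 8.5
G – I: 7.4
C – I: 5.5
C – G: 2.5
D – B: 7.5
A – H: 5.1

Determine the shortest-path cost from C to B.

5.7

Settle nodes by increasing distance from C:
C: 0
E: 1.6  (via C)
G: 2.5  (via C)
F: 3.3  (via C)
A: 3.9  (via C)
I: 4.3  (via E)
B: 5.7  (via C)
Shortest route: C–B = 5.7.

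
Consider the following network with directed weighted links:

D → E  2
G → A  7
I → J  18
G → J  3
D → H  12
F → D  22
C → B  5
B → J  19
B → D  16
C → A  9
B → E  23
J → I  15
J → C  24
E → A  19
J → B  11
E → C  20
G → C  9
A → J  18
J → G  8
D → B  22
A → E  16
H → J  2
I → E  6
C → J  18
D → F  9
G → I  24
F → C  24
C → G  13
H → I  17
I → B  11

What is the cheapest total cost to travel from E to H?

53

Candidate routes:
E → C → G → J → B → D → H: 20+13+3+11+16+12 = 75
E → C → B → D → H: 20+5+16+12 = 53
The minimum is 53 via E → C → B → D → H.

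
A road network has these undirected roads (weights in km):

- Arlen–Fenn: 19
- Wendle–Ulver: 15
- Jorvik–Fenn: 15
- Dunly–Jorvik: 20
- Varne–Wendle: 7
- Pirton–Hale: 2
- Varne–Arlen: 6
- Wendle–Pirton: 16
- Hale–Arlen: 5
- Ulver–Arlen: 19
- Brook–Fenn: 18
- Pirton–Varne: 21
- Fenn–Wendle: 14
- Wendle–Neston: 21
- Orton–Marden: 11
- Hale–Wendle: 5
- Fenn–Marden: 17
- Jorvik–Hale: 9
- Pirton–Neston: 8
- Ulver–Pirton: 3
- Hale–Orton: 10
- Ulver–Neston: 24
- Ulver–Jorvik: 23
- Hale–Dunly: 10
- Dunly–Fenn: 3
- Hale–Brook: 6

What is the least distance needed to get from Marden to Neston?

31 km

Candidate routes:
Marden - Fenn - Dunly - Hale - Pirton - Neston: 17+3+10+2+8 = 40
Marden - Orton - Hale - Pirton - Neston: 11+10+2+8 = 31
Cheapest is Marden - Orton - Hale - Pirton - Neston at 31 km.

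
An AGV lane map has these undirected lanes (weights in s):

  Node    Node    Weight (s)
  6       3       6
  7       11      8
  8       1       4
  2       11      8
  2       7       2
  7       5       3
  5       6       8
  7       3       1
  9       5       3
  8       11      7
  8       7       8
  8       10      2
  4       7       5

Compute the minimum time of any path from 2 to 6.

9 s

Running Dijkstra from 2:
2: 0
7: 2  (via 2)
3: 3  (via 7)
5: 5  (via 7)
4: 7  (via 7)
9: 8  (via 5)
11: 8  (via 2)
6: 9  (via 3)
Shortest route: 2 → 7 → 3 → 6 = 9 s.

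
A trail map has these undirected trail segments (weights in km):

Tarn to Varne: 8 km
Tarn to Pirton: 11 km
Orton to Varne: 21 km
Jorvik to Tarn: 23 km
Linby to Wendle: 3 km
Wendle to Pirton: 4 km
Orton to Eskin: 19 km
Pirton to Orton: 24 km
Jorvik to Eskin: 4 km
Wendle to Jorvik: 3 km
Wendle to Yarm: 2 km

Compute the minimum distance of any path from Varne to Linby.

26 km

Enumerating some paths:
Varne–Tarn–Pirton–Wendle–Linby: 8+11+4+3 = 26
Varne–Tarn–Jorvik–Wendle–Linby: 8+23+3+3 = 37
The minimum is 26 km via Varne–Tarn–Pirton–Wendle–Linby.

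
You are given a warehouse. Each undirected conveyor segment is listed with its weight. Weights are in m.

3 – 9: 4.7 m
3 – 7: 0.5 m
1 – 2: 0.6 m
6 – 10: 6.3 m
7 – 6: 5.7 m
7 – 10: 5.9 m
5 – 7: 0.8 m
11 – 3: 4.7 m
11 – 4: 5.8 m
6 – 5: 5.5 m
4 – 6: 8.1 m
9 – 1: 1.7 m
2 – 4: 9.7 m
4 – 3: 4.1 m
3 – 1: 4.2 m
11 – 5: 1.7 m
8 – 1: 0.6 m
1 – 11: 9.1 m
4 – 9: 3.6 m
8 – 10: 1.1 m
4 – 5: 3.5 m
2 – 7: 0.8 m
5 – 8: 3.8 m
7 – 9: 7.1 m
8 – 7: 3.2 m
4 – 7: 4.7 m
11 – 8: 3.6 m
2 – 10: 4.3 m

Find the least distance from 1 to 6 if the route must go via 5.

Shortest 1→5: 1–2–7–5 = 2.2
Best 5 to 6: 5–6 costing 5.5
Total via 5: 2.2 + 5.5 = 7.7 m.

7.7 m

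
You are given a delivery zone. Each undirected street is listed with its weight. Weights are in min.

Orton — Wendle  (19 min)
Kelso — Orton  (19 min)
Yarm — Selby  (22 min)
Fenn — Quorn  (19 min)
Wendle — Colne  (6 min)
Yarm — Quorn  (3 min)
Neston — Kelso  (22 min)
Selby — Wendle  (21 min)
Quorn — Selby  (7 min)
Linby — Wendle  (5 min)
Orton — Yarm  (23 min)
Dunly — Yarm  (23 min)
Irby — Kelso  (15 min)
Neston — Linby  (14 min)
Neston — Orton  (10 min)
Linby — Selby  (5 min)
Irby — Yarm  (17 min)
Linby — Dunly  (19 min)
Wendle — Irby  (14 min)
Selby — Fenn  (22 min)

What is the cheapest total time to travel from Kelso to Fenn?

Enumerating some paths:
Kelso - Irby - Wendle - Linby - Selby - Fenn: 15+14+5+5+22 = 61
Kelso - Irby - Yarm - Quorn - Fenn: 15+17+3+19 = 54
Cheapest is Kelso - Irby - Yarm - Quorn - Fenn at 54 min.

54 min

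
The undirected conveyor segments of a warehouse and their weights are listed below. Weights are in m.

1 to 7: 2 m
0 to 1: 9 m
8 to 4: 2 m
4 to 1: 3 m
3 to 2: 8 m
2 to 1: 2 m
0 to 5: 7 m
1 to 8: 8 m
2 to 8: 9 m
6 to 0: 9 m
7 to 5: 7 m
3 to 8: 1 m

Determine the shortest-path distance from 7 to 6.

Compare a few routes:
7–5–0–6: 7+7+9 = 23
7–1–0–6: 2+9+9 = 20
Cheapest is 7–1–0–6 at 20 m.

20 m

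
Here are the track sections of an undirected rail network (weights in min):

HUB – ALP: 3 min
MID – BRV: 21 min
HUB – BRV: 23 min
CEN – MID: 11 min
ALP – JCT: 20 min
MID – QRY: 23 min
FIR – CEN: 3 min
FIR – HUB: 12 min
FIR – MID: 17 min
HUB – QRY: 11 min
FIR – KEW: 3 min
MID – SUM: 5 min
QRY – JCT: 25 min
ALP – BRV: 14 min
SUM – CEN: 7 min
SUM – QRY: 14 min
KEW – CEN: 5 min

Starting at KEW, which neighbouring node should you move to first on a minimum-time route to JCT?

FIR

Enumerating some paths:
KEW - FIR - HUB - ALP - JCT: 3+12+3+20 = 38
KEW - FIR - HUB - QRY - JCT: 3+12+11+25 = 51
KEW - CEN - FIR - HUB - ALP - JCT: 5+3+12+3+20 = 43
KEW - CEN - SUM - QRY - JCT: 5+7+14+25 = 51
Cheapest is KEW - FIR - HUB - ALP - JCT at 38 min.
So from KEW the first move is to FIR.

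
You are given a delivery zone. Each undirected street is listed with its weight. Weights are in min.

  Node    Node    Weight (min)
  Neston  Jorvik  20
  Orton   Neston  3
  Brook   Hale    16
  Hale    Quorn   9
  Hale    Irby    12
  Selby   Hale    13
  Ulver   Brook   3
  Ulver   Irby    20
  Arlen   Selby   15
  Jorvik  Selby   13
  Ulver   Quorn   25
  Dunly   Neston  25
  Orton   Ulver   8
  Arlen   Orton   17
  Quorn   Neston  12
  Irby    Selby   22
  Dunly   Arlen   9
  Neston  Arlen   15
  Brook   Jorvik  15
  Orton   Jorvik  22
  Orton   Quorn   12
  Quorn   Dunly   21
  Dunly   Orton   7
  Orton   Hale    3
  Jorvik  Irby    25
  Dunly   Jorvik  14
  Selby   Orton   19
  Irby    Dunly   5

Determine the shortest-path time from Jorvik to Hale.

24 min

Settle nodes by increasing distance from Jorvik:
Jorvik: 0
Selby: 13  (via Jorvik)
Dunly: 14  (via Jorvik)
Brook: 15  (via Jorvik)
Ulver: 18  (via Brook)
Irby: 19  (via Dunly)
Neston: 20  (via Jorvik)
Orton: 21  (via Dunly)
Arlen: 23  (via Dunly)
Hale: 24  (via Orton)
Shortest route: Jorvik–Dunly–Orton–Hale = 24 min.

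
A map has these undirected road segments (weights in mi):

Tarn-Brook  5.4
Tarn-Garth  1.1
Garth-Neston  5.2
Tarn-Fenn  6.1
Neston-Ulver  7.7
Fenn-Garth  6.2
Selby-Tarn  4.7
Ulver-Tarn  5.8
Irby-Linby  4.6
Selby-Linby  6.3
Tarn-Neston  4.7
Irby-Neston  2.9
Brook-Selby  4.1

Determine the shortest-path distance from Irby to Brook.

13 mi

Candidate routes:
Irby → Neston → Garth → Tarn → Brook: 2.9+5.2+1.1+5.4 = 14.6
Irby → Linby → Selby → Brook: 4.6+6.3+4.1 = 15
Irby → Neston → Tarn → Brook: 2.9+4.7+5.4 = 13
Cheapest is Irby → Neston → Tarn → Brook at 13 mi.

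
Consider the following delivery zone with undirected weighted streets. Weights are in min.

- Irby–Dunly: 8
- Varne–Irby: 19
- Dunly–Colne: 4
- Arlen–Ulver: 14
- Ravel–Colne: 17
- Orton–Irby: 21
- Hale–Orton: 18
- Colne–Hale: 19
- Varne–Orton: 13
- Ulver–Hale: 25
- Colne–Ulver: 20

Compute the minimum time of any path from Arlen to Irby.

46 min

Enumerating some paths:
Arlen–Ulver–Hale–Colne–Dunly–Irby: 14+25+19+4+8 = 70
Arlen–Ulver–Colne–Dunly–Irby: 14+20+4+8 = 46
Arlen–Ulver–Hale–Orton–Irby: 14+25+18+21 = 78
Cheapest is Arlen–Ulver–Colne–Dunly–Irby at 46 min.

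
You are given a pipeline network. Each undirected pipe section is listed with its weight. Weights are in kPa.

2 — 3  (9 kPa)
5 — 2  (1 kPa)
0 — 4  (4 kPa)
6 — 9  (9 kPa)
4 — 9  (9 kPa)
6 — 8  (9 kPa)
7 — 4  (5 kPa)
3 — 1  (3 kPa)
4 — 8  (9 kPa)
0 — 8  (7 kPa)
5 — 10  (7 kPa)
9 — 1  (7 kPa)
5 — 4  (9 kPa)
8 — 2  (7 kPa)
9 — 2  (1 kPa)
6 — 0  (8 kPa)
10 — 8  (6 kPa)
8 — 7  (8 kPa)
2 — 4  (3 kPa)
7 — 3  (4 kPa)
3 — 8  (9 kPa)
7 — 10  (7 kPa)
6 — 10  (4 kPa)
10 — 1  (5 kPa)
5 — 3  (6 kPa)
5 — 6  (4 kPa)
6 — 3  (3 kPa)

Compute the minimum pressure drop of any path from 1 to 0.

Settle nodes by increasing distance from 1:
1: 0
3: 3  (via 1)
10: 5  (via 1)
6: 6  (via 3)
7: 7  (via 3)
9: 7  (via 1)
2: 8  (via 9)
5: 9  (via 3)
4: 11  (via 2)
8: 11  (via 10)
0: 14  (via 6)
Shortest route: 1–3–6–0 = 14 kPa.

14 kPa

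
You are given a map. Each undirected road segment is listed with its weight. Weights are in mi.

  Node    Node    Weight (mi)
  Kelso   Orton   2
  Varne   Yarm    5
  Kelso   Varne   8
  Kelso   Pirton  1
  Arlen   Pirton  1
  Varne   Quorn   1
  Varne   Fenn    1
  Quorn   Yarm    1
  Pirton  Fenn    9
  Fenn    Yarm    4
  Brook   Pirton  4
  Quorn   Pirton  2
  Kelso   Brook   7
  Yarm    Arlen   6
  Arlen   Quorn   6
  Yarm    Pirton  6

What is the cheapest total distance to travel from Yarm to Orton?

Candidate routes:
Yarm - Pirton - Kelso - Orton: 6+1+2 = 9
Yarm - Quorn - Pirton - Kelso - Orton: 1+2+1+2 = 6
The minimum is 6 mi via Yarm - Quorn - Pirton - Kelso - Orton.

6 mi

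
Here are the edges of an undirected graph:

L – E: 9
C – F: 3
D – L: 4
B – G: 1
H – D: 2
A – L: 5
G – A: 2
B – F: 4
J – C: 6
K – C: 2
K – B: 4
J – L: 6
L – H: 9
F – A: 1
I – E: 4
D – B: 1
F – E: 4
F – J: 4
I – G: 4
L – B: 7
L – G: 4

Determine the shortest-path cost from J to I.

11

Candidate routes:
J - L - G - I: 6+4+4 = 14
J - F - A - G - I: 4+1+2+4 = 11
J - F - E - I: 4+4+4 = 12
J - F - B - G - I: 4+4+1+4 = 13
Cheapest is J - F - A - G - I at 11.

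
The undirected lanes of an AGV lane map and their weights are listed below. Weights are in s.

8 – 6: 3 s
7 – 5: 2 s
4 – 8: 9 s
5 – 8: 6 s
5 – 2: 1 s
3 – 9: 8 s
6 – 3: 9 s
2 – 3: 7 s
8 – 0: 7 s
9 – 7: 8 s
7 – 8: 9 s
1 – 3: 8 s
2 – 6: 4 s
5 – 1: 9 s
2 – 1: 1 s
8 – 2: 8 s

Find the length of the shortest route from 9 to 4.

Settle nodes by increasing distance from 9:
9: 0
3: 8  (via 9)
7: 8  (via 9)
5: 10  (via 7)
2: 11  (via 5)
1: 12  (via 2)
6: 15  (via 2)
8: 16  (via 5)
0: 23  (via 8)
4: 25  (via 8)
Shortest route: 9 → 7 → 5 → 8 → 4 = 25 s.

25 s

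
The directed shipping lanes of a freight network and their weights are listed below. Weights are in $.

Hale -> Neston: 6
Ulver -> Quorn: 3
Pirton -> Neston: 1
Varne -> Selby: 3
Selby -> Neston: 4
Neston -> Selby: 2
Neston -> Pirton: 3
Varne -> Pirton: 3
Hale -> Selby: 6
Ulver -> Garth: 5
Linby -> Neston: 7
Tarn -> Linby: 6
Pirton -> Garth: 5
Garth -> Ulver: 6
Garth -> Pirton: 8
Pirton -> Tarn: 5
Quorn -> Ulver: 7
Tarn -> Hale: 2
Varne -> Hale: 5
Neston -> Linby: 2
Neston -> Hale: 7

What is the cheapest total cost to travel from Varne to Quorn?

$17

Enumerating some paths:
Varne → Selby → Neston → Pirton → Garth → Ulver → Quorn: 3+4+3+5+6+3 = 24
Varne → Hale → Neston → Pirton → Garth → Ulver → Quorn: 5+6+3+5+6+3 = 28
Varne → Hale → Selby → Neston → Pirton → Garth → Ulver → Quorn: 5+6+4+3+5+6+3 = 32
Varne → Pirton → Garth → Ulver → Quorn: 3+5+6+3 = 17
Cheapest is Varne → Pirton → Garth → Ulver → Quorn at $17.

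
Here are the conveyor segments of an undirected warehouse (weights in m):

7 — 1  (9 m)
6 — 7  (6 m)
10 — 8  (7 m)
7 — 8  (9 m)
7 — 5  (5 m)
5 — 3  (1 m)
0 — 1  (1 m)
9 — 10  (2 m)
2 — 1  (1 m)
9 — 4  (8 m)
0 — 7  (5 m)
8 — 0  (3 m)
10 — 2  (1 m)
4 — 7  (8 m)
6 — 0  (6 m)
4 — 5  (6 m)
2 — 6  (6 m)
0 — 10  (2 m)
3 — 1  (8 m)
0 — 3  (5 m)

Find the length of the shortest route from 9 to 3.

Candidate routes:
9 - 10 - 2 - 1 - 0 - 3: 2+1+1+1+5 = 10
9 - 10 - 2 - 1 - 3: 2+1+1+8 = 12
9 - 10 - 0 - 3: 2+2+5 = 9
9 - 10 - 0 - 1 - 3: 2+2+1+8 = 13
Cheapest is 9 - 10 - 0 - 3 at 9 m.

9 m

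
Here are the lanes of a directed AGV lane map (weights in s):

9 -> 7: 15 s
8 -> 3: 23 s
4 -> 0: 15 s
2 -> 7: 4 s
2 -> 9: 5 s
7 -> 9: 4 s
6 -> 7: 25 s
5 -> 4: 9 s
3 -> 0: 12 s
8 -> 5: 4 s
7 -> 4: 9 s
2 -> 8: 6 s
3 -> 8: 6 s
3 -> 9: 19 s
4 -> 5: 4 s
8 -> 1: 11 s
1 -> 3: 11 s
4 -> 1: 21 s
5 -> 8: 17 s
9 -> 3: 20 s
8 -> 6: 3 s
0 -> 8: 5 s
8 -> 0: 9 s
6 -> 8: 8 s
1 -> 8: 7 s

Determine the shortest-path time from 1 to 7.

35 s

Settle nodes by increasing distance from 1:
1: 0
8: 7  (via 1)
6: 10  (via 8)
3: 11  (via 1)
5: 11  (via 8)
0: 16  (via 8)
4: 20  (via 5)
9: 30  (via 3)
7: 35  (via 6)
Shortest route: 1–8–6–7 = 35 s.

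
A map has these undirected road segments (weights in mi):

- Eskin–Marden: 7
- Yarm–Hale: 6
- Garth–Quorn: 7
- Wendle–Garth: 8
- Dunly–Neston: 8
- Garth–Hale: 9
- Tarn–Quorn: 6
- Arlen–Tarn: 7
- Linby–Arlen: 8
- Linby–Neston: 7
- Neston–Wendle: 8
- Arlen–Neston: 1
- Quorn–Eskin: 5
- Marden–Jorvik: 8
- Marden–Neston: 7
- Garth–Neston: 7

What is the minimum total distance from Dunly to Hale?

24 mi

Compare a few routes:
Dunly - Neston - Garth - Hale: 8+7+9 = 24
Dunly - Neston - Marden - Eskin - Quorn - Garth - Hale: 8+7+7+5+7+9 = 43
Dunly - Neston - Wendle - Garth - Hale: 8+8+8+9 = 33
Dunly - Neston - Arlen - Tarn - Quorn - Garth - Hale: 8+1+7+6+7+9 = 38
Cheapest is Dunly - Neston - Garth - Hale at 24 mi.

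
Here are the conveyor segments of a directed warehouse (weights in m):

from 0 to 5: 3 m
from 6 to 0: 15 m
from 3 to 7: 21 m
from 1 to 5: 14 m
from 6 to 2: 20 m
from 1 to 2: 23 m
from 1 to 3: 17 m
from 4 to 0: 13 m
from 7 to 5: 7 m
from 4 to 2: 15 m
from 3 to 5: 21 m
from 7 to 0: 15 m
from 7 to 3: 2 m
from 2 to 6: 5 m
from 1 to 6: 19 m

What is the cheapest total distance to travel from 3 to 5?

21 m

Running Dijkstra from 3:
3: 0
5: 21  (via 3)
Shortest route: 3 → 5 = 21 m.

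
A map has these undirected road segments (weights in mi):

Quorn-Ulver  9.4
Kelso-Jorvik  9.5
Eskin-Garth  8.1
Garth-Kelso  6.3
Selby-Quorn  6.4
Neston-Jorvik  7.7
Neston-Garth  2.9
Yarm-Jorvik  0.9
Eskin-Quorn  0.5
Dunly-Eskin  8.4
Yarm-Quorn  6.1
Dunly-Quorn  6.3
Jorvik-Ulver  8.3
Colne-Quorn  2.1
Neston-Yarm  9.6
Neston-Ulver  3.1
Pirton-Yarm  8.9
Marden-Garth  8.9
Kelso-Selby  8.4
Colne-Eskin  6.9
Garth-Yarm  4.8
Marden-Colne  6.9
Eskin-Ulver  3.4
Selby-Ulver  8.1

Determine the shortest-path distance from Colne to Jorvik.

Shortest distances from Colne:
Colne: 0
Quorn: 2.1  (via Colne)
Eskin: 2.6  (via Quorn)
Ulver: 6  (via Eskin)
Marden: 6.9  (via Colne)
Yarm: 8.2  (via Quorn)
Dunly: 8.4  (via Quorn)
Selby: 8.5  (via Quorn)
Neston: 9.1  (via Ulver)
Jorvik: 9.1  (via Yarm)
Shortest route: Colne → Quorn → Yarm → Jorvik = 9.1 mi.

9.1 mi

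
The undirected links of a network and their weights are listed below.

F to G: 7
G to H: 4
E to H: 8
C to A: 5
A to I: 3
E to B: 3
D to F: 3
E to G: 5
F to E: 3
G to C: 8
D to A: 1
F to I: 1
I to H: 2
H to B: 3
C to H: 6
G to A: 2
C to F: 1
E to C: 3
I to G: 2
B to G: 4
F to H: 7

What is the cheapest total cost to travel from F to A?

Enumerating some paths:
F–I–H–G–A: 1+2+4+2 = 9
F–I–A: 1+3 = 4
F–I–G–A: 1+2+2 = 5
F–C–A: 1+5 = 6
Cheapest is F–I–A at 4.

4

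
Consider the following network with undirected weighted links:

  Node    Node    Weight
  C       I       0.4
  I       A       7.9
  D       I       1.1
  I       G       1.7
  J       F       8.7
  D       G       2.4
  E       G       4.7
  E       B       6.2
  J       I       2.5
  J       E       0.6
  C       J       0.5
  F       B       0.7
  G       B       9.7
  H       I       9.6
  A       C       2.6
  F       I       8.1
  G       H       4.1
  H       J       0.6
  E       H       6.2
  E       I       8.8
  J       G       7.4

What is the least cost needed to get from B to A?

Shortest distances from B:
B: 0
F: 0.7  (via B)
E: 6.2  (via B)
J: 6.8  (via E)
C: 7.3  (via J)
H: 7.4  (via J)
I: 7.7  (via C)
D: 8.8  (via I)
G: 9.4  (via I)
A: 9.9  (via C)
Shortest route: B → E → J → C → A = 9.9.

9.9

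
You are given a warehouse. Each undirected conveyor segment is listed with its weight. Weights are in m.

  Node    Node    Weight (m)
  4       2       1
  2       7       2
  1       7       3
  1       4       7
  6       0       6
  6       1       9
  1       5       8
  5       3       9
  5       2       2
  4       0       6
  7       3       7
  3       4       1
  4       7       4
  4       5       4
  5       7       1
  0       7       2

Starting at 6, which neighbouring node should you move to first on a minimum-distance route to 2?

0

Compare a few routes:
6 - 0 - 7 - 4 - 2: 6+2+4+1 = 13
6 - 0 - 7 - 5 - 2: 6+2+1+2 = 11
6 - 0 - 7 - 2: 6+2+2 = 10
Cheapest is 6 - 0 - 7 - 2 at 10 m.
So from 6 the first move is to 0.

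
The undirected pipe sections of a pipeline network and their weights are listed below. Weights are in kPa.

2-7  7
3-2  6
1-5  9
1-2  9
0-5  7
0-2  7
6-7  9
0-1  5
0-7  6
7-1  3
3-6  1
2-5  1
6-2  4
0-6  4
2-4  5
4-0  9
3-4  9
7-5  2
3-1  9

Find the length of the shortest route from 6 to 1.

9 kPa

Shortest distances from 6:
6: 0
3: 1  (via 6)
0: 4  (via 6)
2: 4  (via 6)
5: 5  (via 2)
7: 7  (via 5)
1: 9  (via 0)
Shortest route: 6–0–1 = 9 kPa.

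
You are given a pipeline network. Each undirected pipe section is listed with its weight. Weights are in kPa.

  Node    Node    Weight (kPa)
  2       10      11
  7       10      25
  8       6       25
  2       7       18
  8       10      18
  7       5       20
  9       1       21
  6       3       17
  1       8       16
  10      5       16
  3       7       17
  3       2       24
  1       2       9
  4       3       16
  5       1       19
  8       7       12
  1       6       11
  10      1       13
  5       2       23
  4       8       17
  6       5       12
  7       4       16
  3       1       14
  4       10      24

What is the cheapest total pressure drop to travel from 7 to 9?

48 kPa

Enumerating some paths:
7 - 8 - 1 - 9: 12+16+21 = 49
7 - 2 - 1 - 9: 18+9+21 = 48
Cheapest is 7 - 2 - 1 - 9 at 48 kPa.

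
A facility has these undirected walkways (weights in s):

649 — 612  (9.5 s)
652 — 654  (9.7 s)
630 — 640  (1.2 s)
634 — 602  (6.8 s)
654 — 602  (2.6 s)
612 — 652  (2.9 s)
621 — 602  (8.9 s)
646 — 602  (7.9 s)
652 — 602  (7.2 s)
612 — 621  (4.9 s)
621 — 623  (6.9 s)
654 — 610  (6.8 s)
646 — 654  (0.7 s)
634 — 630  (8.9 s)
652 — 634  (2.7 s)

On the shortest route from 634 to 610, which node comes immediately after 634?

Compare a few routes:
634 - 652 - 654 - 610: 2.7+9.7+6.8 = 19.2
634 - 602 - 654 - 610: 6.8+2.6+6.8 = 16.2
The minimum is 16.2 s via 634 - 602 - 654 - 610.
So from 634 the first move is to 602.

602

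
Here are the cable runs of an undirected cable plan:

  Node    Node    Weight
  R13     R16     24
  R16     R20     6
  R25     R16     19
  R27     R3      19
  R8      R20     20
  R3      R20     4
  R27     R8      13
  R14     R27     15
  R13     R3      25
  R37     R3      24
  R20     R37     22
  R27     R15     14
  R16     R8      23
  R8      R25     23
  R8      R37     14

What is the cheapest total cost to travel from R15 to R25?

Compare a few routes:
R15 - R27 - R8 - R25: 14+13+23 = 50
R15 - R27 - R8 - R16 - R25: 14+13+23+19 = 69
R15 - R27 - R8 - R20 - R16 - R25: 14+13+20+6+19 = 72
R15 - R27 - R3 - R20 - R16 - R25: 14+19+4+6+19 = 62
Cheapest is R15 - R27 - R8 - R25 at 50.

50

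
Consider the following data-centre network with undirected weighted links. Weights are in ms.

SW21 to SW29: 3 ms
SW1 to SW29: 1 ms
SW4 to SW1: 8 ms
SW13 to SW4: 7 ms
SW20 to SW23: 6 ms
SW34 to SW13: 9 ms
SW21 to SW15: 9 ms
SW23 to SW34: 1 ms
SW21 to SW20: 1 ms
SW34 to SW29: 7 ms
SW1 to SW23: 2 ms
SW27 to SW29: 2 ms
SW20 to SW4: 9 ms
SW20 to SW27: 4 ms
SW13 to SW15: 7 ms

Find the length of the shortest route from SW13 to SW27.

Shortest distances from SW13:
SW13: 0
SW15: 7  (via SW13)
SW4: 7  (via SW13)
SW34: 9  (via SW13)
SW23: 10  (via SW34)
SW1: 12  (via SW23)
SW29: 13  (via SW1)
SW27: 15  (via SW29)
Shortest route: SW13 → SW34 → SW23 → SW1 → SW29 → SW27 = 15 ms.

15 ms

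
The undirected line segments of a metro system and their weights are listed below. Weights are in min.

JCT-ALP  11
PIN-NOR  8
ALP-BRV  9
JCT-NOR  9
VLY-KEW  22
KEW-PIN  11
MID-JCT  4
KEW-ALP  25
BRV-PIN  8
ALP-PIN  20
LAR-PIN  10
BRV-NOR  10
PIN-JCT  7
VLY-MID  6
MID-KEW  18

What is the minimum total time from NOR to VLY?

19 min

Candidate routes:
NOR - PIN - JCT - MID - VLY: 8+7+4+6 = 25
NOR - BRV - PIN - JCT - MID - VLY: 10+8+7+4+6 = 35
NOR - JCT - MID - VLY: 9+4+6 = 19
NOR - BRV - ALP - JCT - MID - VLY: 10+9+11+4+6 = 40
The minimum is 19 min via NOR - JCT - MID - VLY.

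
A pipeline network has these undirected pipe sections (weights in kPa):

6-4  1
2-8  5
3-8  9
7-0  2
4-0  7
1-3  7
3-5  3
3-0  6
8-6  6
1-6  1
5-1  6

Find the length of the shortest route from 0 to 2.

Compare a few routes:
0 - 3 - 5 - 1 - 6 - 8 - 2: 6+3+6+1+6+5 = 27
0 - 3 - 8 - 2: 6+9+5 = 20
0 - 4 - 6 - 8 - 2: 7+1+6+5 = 19
0 - 3 - 1 - 6 - 8 - 2: 6+7+1+6+5 = 25
The minimum is 19 kPa via 0 - 4 - 6 - 8 - 2.

19 kPa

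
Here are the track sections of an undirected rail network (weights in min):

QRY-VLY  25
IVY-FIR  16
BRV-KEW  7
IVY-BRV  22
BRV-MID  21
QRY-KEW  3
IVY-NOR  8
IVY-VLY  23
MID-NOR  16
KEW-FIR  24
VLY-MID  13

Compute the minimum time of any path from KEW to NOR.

37 min

Enumerating some paths:
KEW–BRV–MID–NOR: 7+21+16 = 44
KEW–BRV–IVY–NOR: 7+22+8 = 37
KEW–FIR–IVY–NOR: 24+16+8 = 48
Cheapest is KEW–BRV–IVY–NOR at 37 min.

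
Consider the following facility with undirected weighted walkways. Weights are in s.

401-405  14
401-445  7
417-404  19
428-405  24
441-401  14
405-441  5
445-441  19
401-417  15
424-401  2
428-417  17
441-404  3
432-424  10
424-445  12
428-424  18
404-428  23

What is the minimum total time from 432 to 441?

Running Dijkstra from 432:
432: 0
424: 10  (via 432)
401: 12  (via 424)
445: 19  (via 401)
405: 26  (via 401)
441: 26  (via 401)
Shortest route: 432 → 424 → 401 → 441 = 26 s.

26 s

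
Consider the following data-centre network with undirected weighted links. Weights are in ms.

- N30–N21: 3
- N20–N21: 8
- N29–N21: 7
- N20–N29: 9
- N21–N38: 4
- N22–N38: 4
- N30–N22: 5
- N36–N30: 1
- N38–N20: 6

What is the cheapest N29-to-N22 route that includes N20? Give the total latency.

Shortest N29→N20: N29–N20 = 9
Shortest N20→N22: N20–N38–N22 = 10
Total via N20: 9 + 10 = 19 ms.

19 ms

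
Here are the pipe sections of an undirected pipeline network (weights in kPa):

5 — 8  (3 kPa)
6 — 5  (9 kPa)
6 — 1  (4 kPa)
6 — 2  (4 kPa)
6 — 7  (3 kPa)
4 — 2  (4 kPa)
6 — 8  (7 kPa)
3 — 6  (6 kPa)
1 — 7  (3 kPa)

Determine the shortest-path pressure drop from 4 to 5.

17 kPa

Candidate routes:
4–2–6–5: 4+4+9 = 17
4–2–6–8–5: 4+4+7+3 = 18
Cheapest is 4–2–6–5 at 17 kPa.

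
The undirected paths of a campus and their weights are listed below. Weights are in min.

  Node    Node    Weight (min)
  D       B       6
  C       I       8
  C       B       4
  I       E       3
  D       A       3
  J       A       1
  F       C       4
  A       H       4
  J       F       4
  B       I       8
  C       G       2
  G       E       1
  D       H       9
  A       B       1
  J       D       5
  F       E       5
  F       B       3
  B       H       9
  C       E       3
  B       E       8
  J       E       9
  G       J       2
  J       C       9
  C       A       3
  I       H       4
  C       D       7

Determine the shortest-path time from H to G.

Candidate routes:
H → I → E → G: 4+3+1 = 8
H → A → C → G: 4+3+2 = 9
H → A → J → G: 4+1+2 = 7
The minimum is 7 min via H → A → J → G.

7 min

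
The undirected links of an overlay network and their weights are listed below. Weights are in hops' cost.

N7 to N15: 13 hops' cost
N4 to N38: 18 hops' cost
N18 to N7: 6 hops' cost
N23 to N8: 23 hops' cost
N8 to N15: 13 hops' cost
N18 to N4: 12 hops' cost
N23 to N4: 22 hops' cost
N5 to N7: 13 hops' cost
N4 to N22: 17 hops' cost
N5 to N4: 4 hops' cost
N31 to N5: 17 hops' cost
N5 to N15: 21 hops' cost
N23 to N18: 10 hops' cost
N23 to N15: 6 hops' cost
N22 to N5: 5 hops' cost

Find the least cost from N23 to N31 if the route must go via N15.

Best N23 to N15: N23–N15 costing 6
Shortest N15→N31: N15–N5–N31 = 38
Total via N15: 6 + 38 = 44 hops' cost.

44 hops' cost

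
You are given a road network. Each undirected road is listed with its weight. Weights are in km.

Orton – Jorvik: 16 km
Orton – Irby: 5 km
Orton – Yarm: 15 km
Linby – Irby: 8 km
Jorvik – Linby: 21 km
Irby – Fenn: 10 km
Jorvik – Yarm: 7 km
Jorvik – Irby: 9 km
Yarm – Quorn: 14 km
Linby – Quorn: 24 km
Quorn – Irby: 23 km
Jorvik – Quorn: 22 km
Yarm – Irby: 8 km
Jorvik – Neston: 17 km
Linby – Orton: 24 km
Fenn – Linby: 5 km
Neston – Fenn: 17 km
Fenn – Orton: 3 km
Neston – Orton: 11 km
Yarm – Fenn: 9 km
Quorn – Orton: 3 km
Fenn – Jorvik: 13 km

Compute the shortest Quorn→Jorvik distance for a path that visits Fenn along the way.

19 km

Shortest Quorn→Fenn: Quorn–Orton–Fenn = 6
Shortest Fenn→Jorvik: Fenn–Jorvik = 13
Total via Fenn: 6 + 13 = 19 km.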